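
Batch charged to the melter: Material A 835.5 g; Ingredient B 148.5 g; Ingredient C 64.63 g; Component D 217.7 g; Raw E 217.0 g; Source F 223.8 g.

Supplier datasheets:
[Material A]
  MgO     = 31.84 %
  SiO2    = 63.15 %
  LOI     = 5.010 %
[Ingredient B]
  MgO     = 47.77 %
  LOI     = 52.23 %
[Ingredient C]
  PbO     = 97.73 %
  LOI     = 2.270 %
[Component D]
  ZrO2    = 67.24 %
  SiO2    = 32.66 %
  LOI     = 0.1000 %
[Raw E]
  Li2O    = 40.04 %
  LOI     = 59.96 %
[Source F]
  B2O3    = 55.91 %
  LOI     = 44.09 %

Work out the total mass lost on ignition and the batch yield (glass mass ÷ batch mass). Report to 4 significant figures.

LOI loss = 349.9 g; glass = 1357 g; yield = 79.50%

Every computation maintains full float precision through every step — the intermediate values are displayed, rounded to 4 significant digits, on the page. Each reported number is rounded once only — all derived quantities are recomputed in full float precision (six oxide percentages, LOI, the totals, glass mass, yield) starting from the weights on 1357 g of glass, as quoted within problem or answer.
Ignition loss by material:
  Material A: 835.5 × 0.05010 = 41.86 g
  Ingredient B: 148.5 × 0.5223 = 77.56 g
  Ingredient C: 64.63 × 0.02270 = 1.467 g
  Component D: 217.7 × 0.001000 = 0.2177 g
  Raw E: 217.0 × 0.5996 = 130.1 g
  Source F: 223.8 × 0.4409 = 98.67 g
Total LOI = 349.9 g
Glass = batch − LOI = 1707 − 349.9 = 1357 g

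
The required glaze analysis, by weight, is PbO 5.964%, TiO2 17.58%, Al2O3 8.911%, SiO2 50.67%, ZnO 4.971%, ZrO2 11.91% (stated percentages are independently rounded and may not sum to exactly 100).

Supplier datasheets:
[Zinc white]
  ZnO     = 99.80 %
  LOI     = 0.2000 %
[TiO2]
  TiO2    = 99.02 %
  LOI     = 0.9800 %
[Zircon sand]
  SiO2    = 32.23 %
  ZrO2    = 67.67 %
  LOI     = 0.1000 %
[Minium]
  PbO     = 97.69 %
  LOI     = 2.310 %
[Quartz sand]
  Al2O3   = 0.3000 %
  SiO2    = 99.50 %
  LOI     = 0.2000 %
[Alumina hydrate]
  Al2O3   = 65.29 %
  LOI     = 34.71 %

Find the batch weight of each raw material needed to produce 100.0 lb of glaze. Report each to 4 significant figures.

Batch per 100.0 lb glaze:
  Zinc white: 4.981 lb
  TiO2: 17.75 lb
  Zircon sand: 17.60 lb
  Minium: 6.105 lb
  Quartz sand: 45.22 lb
  Alumina hydrate: 13.44 lb
Total batch = 105.1 lb; LOI loss = 5.098 lb; yield = 95.15%

Each numeric step keeps exact precision at every stage. Intermediates are printed (rounded to 4 significant digits) alongside each step — each reported figure is rounded a single time — all derived quantities are re-derived using the weight values at 100.0 lb of glass at full precision (the totals, ignition loss, glass mass, six oxide percentages, the yield) as given in the problem or the answer.
Target masses of each oxide per 100.0 lb glaze:
  PbO: 5.964% × 100.0 = 5.964 lb
  TiO2: 17.58% × 100.0 = 17.58 lb
  Al2O3: 8.911% × 100.0 = 8.911 lb
  SiO2: 50.67% × 100.0 = 50.67 lb
  ZnO: 4.971% × 100.0 = 4.971 lb
  ZrO2: 11.91% × 100.0 = 11.91 lb
Mass-balance tally per oxide using the reported weights, versus the basis set out (oxide sums agree with the targets modulo rounding of the values):
  PbO: 6.105·0.9769 = 5.964 lb (target 5.964 lb)
  TiO2: 17.75·0.9902 = 17.58 lb (target 17.58 lb)
  Al2O3: 45.22·0.003000 + 13.44·0.6529 = 8.911 lb (target 8.911 lb)
  SiO2: 17.60·0.3223 + 45.22·0.9950 = 50.67 lb (target 50.67 lb)
  ZnO: 4.981·0.9980 = 4.971 lb (target 4.971 lb)
  ZrO2: 17.60·0.6767 = 11.91 lb (target 11.91 lb)
The glass-mass cross-check: whole batch net of LOI = 100.0 lb (the Σ of target masses is 100.0 lb; the stated basis being 100.0 lb — differing by rounding only).
Batch total: Σ batch = 105.1 lb; LOI loss = Σ batch·LOI = 5.098 lb; yield, glass over the total, = 95.15%.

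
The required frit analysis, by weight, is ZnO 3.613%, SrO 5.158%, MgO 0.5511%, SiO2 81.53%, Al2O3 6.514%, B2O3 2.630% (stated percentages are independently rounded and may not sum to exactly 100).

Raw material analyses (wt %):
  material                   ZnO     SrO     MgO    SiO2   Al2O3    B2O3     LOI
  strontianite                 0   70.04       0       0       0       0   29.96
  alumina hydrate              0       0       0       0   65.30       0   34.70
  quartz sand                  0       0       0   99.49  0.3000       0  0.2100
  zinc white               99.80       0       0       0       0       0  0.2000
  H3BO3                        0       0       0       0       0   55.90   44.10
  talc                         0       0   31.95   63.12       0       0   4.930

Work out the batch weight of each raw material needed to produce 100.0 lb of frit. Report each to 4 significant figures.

Mid-chain values are displayed rounded to 4 significant figures between the steps — all internal work holds exact precision at all times. Each reported figure undergoes a single rounding — the derived quantities are re-derived at full float precision (net glass mass, the yield, ignition loss, six oxide percentages, totals) from the batch weights at 100.0 lb of glass, as written in either problem or answer.
Per-oxide target masses for 100.0 lb frit:
  ZnO: 3.613% × 100.0 = 3.613 lb
  SrO: 5.158% × 100.0 = 5.158 lb
  MgO: 0.5511% × 100.0 = 0.5511 lb
  SiO2: 81.53% × 100.0 = 81.53 lb
  Al2O3: 6.514% × 100.0 = 6.514 lb
  B2O3: 2.630% × 100.0 = 2.630 lb
Checking each oxide sum per the reported batch figures, under the basis named above (every target is met by its sum modulo rounding of the values):
  ZnO: 3.620·0.9980 = 3.613 lb (target 3.613 lb)
  SrO: 7.364·0.7004 = 5.158 lb (target 5.158 lb)
  MgO: 1.725·0.3195 = 0.5511 lb (target 0.5511 lb)
  SiO2: 80.85·0.9949 + 1.725·0.6312 = 81.53 lb (target 81.53 lb)
  Al2O3: 9.604·0.6530 + 80.85·0.003000 = 6.514 lb (target 6.514 lb)
  B2O3: 4.705·0.5590 = 2.630 lb (target 2.630 lb)
Glass-mass bookkeeping: Σ batch − LOI loss = 99.99 lb (summing oxide targets gives 100.0 lb; the stated basis being 100.0 lb — any gap is answer rounding).
Total batch = Σ batch = 107.9 lb; LOI loss = Σ batch·LOI = 7.876 lb; yield = glass ÷ total batch = 92.70%.

Batch per 100.0 lb frit:
  strontianite: 7.364 lb
  alumina hydrate: 9.604 lb
  quartz sand: 80.85 lb
  zinc white: 3.620 lb
  H3BO3: 4.705 lb
  talc: 1.725 lb
Total batch = 107.9 lb; LOI loss = 7.876 lb; yield = 92.70%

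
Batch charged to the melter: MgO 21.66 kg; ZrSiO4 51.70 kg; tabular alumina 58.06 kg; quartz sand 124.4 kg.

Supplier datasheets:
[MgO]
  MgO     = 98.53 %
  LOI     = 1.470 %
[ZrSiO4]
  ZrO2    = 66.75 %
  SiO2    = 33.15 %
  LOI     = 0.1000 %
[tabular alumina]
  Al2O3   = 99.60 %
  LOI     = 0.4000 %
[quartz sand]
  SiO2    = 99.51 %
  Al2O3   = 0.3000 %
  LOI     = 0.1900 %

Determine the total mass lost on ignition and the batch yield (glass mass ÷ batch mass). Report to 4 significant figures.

LOI loss = 0.8387 kg; glass = 255.0 kg; yield = 99.67%

Every computation maintains full precision in all steps. Mid-chain values are displayed, rounded to 4 significant figures, between the steps — every reported number is rounded only once. All derived quantities are carried at full precision (ignition loss, totals, four oxide percentages, yield, net glass mass) using the weight values on 255.0 kg of glass, as written in either problem or answer.
Per-material ignition loss:
  MgO: 21.66 × 0.01470 = 0.3184 kg
  ZrSiO4: 51.70 × 0.001000 = 0.05170 kg
  tabular alumina: 58.06 × 0.004000 = 0.2322 kg
  quartz sand: 124.4 × 0.001900 = 0.2364 kg
Total LOI = 0.8387 kg
Glass = batch − LOI = 255.8 − 0.8387 = 255.0 kg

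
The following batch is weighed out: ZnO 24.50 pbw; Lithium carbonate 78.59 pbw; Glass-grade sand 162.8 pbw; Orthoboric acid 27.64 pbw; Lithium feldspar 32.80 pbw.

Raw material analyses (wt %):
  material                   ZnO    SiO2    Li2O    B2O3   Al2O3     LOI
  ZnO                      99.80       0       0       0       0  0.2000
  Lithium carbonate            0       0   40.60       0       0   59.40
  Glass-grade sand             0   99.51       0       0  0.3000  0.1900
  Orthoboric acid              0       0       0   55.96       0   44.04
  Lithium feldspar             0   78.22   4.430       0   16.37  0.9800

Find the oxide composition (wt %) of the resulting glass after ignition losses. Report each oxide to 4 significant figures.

Glass mass = 266.8 pbw (batch 326.3 − LOI 59.53).
Composition: ZnO 9.165%, SiO2 70.34%, Li2O 12.50%, B2O3 5.797%, Al2O3 2.196%

Every computation keeps full float precision through the solve. Working values are displayed rounded off to 4 significant figures when written out. A single rounding completes each reported figure; derived quantities (the totals, yield, ignition loss, five oxide percentages, net glass mass) are rebuilt at exact precision from the batch weights at 266.8 pbw of glass exactly as shown in the problem or the answer.
What the batch supplies per oxide:
  ZnO: 24.50·0.9980 = 24.45 pbw
  SiO2: 162.8·0.9951 + 32.80·0.7822 = 187.7 pbw
  Li2O: 78.59·0.4060 + 32.80·0.04430 = 33.36 pbw
  B2O3: 27.64·0.5596 = 15.47 pbw
  Al2O3: 162.8·0.003000 + 32.80·0.1637 = 5.858 pbw
LOI: 24.50·0.002000 + 78.59·0.5940 + 162.8·0.001900 + 27.64·0.4404 + 32.80·0.009800 = 59.53 pbw
Net of LOI, the glass mass = 326.3 − 59.53 = 266.8 pbw (equal to the oxide-mass sum)
wt %: oxide over glass, times 100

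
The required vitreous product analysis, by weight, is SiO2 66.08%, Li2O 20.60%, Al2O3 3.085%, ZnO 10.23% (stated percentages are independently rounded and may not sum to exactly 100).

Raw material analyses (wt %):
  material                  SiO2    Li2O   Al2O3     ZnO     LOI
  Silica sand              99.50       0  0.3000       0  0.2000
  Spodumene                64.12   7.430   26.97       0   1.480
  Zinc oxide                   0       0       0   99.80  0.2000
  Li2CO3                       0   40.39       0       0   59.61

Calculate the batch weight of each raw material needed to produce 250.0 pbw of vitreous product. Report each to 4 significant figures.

Batch per 250.0 pbw vitreous product:
  Silica sand: 148.7 pbw
  Spodumene: 26.94 pbw
  Zinc oxide: 25.63 pbw
  Li2CO3: 122.6 pbw
Total batch = 323.9 pbw; LOI loss = 73.83 pbw; yield = 77.20%

Values along the way are displayed, with 4-significant-figure rounding, between the steps. The working math maintains exact precision at each step — each reported figure undergoes a single rounding — the derived quantities, including LOI, the totals, the four compositions, yield, net glass mass, are recomputed from the batch weights on 250.0 pbw of glass in exact precision, as they appear in the question or the answer.
The oxide mass targets at 250.0 pbw vitreous product:
  SiO2: 66.08% × 250.0 = 165.2 pbw
  Li2O: 20.60% × 250.0 = 51.50 pbw
  Al2O3: 3.085% × 250.0 = 7.712 pbw
  ZnO: 10.23% × 250.0 = 25.58 pbw
Verifying the oxide balance working from each reported weight, versus the basis set out (summed amounts equal target values up to rounding of the answer):
  SiO2: 148.7·0.9950 + 26.94·0.6412 = 165.2 pbw (target 165.2 pbw)
  Li2O: 26.94·0.07430 + 122.6·0.4039 = 51.52 pbw (target 51.50 pbw)
  Al2O3: 148.7·0.003000 + 26.94·0.2697 = 7.712 pbw (target 7.712 pbw)
  ZnO: 25.63·0.9980 = 25.58 pbw (target 25.58 pbw)
Glass-mass sanity pass: batch Σ − ignition loss = 250.0 pbw (oxide target masses add up to 250.0 pbw; the stated basis being 250.0 pbw — a pure rounding effect).
Batch grand total — Σ batch = 323.9 pbw; LOI loss = Σ batch·LOI = 73.83 pbw; yield, glass over the total, = 77.20%.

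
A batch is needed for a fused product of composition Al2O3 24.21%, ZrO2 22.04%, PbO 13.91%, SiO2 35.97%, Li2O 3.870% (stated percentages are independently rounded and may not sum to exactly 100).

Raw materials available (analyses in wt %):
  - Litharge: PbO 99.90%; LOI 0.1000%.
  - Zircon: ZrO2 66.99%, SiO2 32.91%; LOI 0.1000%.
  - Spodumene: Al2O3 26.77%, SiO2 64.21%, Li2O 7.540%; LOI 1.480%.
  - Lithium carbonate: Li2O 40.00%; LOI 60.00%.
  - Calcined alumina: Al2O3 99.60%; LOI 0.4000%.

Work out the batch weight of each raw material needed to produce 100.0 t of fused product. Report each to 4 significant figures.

Values along the way appear, rounded to four significant digits, when written out — all arithmetic runs at exact precision from start to finish — every reported number sees exactly one rounding — derived quantities are recomputed using the weight values per 100.0 t of glass in full precision (glass mass, the five compositions, ignition loss, totals, the yield), as set out in problem or answer.
Target oxide masses per 100.0 t fused product:
  Al2O3: 24.21% × 100.0 = 24.21 t
  ZrO2: 22.04% × 100.0 = 22.04 t
  PbO: 13.91% × 100.0 = 13.91 t
  SiO2: 35.97% × 100.0 = 35.97 t
  Li2O: 3.870% × 100.0 = 3.870 t
Mass-balance tally per oxide on the weights just shown, for the quoted basis mass (each sum matches its target mass inside rounding margins):
  Al2O3: 39.16·0.2677 + 13.78·0.9960 = 24.21 t (target 24.21 t)
  ZrO2: 32.90·0.6699 = 22.04 t (target 22.04 t)
  PbO: 13.92·0.9990 = 13.91 t (target 13.91 t)
  SiO2: 32.90·0.3291 + 39.16·0.6421 = 35.97 t (target 35.97 t)
  Li2O: 39.16·0.07540 + 2.294·0.4000 = 3.870 t (target 3.870 t)
Consistency of the glass mass: total charge less LOI = 100.0 t (summing oxide targets gives 100.0 t; against the stated basis, 100.0 t — gaps are rounding artifacts).
Batch grand total — Σ batch = 102.1 t; LOI loss = Σ batch·LOI = 2.058 t; as yield: glass ÷ batch → 97.98%.

Batch per 100.0 t fused product:
  Litharge: 13.92 t
  Zircon: 32.90 t
  Spodumene: 39.16 t
  Lithium carbonate: 2.294 t
  Calcined alumina: 13.78 t
Total batch = 102.1 t; LOI loss = 2.058 t; yield = 97.98%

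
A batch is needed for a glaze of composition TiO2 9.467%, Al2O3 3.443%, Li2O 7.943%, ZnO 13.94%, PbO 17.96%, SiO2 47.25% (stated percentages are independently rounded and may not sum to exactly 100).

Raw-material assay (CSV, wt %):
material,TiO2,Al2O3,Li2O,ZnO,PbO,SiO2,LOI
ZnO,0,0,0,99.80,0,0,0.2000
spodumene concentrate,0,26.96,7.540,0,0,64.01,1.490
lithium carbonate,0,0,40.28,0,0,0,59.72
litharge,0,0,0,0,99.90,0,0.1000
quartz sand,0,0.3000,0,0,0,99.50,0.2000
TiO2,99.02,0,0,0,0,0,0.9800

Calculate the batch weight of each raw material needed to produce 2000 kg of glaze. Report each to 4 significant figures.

All internal work carries full precision at all times. Working values appear, with 4-significant-digit rounding, in the printout — every reported figure is rounded just once; all derived quantities are rebuilt using the weight values at 2000 kg of glass at exact precision (yield, ignition loss, the totals, the six compositions, net glass mass), precisely as stated by problem or answer.
Target oxide masses per 2000 kg glaze:
  TiO2: 9.467% × 2000 = 189.3 kg
  Al2O3: 3.443% × 2000 = 68.86 kg
  Li2O: 7.943% × 2000 = 158.9 kg
  ZnO: 13.94% × 2000 = 278.8 kg
  PbO: 17.96% × 2000 = 359.2 kg
  SiO2: 47.25% × 2000 = 945.0 kg
Checking each oxide sum with the batch weights as given, versus the basis set out (delivered sums recover each target given rounding of the digits):
  TiO2: 191.2·0.9902 = 189.3 kg (target 189.3 kg)
  Al2O3: 246.6·0.2696 + 791.1·0.003000 = 68.86 kg (target 68.86 kg)
  Li2O: 246.6·0.07540 + 348.2·0.4028 = 158.8 kg (target 158.9 kg)
  ZnO: 279.4·0.9980 = 278.8 kg (target 278.8 kg)
  PbO: 359.6·0.9990 = 359.2 kg (target 359.2 kg)
  SiO2: 246.6·0.6401 + 791.1·0.9950 = 945.0 kg (target 945.0 kg)
Glass-mass bookkeeping: whole batch net of LOI = 2000 kg (per-oxide target masses sum to 2000 kg; versus the stated basis of 2000 kg — differing by rounding only).
Total batch = Σ batch = 2216 kg; loss to ignition Σ batch·LOI = 216.0 kg; the yield ratio, glass ÷ batch: 90.25%.

Batch per 2000 kg glaze:
  ZnO: 279.4 kg
  spodumene concentrate: 246.6 kg
  lithium carbonate: 348.2 kg
  litharge: 359.6 kg
  quartz sand: 791.1 kg
  TiO2: 191.2 kg
Total batch = 2216 kg; LOI loss = 216.0 kg; yield = 90.25%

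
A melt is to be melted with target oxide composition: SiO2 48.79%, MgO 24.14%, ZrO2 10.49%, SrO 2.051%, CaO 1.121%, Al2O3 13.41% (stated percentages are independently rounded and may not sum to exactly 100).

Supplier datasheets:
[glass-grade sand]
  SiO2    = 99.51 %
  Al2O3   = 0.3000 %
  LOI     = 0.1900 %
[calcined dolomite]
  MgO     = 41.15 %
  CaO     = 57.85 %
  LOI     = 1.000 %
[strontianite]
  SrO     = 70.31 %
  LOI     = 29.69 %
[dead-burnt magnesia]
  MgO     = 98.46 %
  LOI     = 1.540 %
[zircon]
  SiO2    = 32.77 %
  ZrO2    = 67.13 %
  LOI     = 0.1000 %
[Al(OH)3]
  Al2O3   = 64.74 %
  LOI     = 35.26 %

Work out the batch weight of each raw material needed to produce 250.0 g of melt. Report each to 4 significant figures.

Batch per 250.0 g melt:
  glass-grade sand: 109.7 g
  calcined dolomite: 4.844 g
  strontianite: 7.293 g
  dead-burnt magnesia: 59.27 g
  zircon: 39.07 g
  Al(OH)3: 51.28 g
Total batch = 271.5 g; LOI loss = 21.46 g; yield = 92.10%

Values along the way are shown with 4-significant-figure rounding between the steps; every computation holds exact precision end to end — exactly one rounding lands on every reported value — the derived quantities are re-derived in full float precision (the totals, glass mass, ignition loss, six oxide percentages, yield) starting from the weights per 250.0 g of glass precisely as stated by the problem or answer text.
Oxide-by-oxide targets in 250.0 g melt:
  SiO2: 48.79% × 250.0 = 122.0 g
  MgO: 24.14% × 250.0 = 60.35 g
  ZrO2: 10.49% × 250.0 = 26.22 g
  SrO: 2.051% × 250.0 = 5.128 g
  CaO: 1.121% × 250.0 = 2.802 g
  Al2O3: 13.41% × 250.0 = 33.52 g
Per-oxide balance check using the reported weights, versus the basis set out (target by target, the sums agree up to rounding of the answer):
  SiO2: 109.7·0.9951 + 39.07·0.3277 = 122.0 g (target 122.0 g)
  MgO: 4.844·0.4115 + 59.27·0.9846 = 60.35 g (target 60.35 g)
  ZrO2: 39.07·0.6713 = 26.23 g (target 26.22 g)
  SrO: 7.293·0.7031 = 5.128 g (target 5.128 g)
  CaO: 4.844·0.5785 = 2.802 g (target 2.802 g)
  Al2O3: 109.7·0.003000 + 51.28·0.6474 = 33.53 g (target 33.52 g)
Glass-mass closure: total charge less LOI = 250.0 g (the Σ of target masses is 250.0 g; versus the stated basis of 250.0 g — a pure rounding effect).
Total batch = Σ batch = 271.5 g; ignition loss, Σ(batch × LOI) = 21.46 g; glass ÷ batch gives a yield of 92.10%.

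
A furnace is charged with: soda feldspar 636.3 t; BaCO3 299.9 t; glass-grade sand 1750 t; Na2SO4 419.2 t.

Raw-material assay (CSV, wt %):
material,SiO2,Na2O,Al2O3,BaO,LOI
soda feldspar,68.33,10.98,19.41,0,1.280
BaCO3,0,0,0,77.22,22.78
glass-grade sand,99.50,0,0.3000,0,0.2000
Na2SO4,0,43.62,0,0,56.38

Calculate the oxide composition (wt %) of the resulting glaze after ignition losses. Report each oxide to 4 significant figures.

Glass mass = 2789 t (batch 3105 − LOI 316.3).
Composition: SiO2 78.02%, Na2O 9.061%, Al2O3 4.616%, BaO 8.303%

Full precision is held from start to finish — mid-chain values are shown, rounded to 4 significant digits, across the worked steps; each reported value takes just one rounding — derived quantities (the yield, four oxide percentages, the totals, LOI, glass mass) are re-derived from the weighed amounts per 2789 t of glass at exact precision, exactly as shown in question or answer.
Mass of each oxide from the mix:
  SiO2: 636.3·0.6833 + 1750·0.9950 = 2176 t
  Na2O: 636.3·0.1098 + 419.2·0.4362 = 252.7 t
  Al2O3: 636.3·0.1941 + 1750·0.003000 = 128.8 t
  BaO: 299.9·0.7722 = 231.6 t
LOI: 636.3·0.01280 + 299.9·0.2278 + 1750·0.002000 + 419.2·0.5638 = 316.3 t
batch − LOI leaves glass = 3105 − 316.3 = 2789 t (= the summed oxide contributions)
wt % = oxide mass / glass mass × 100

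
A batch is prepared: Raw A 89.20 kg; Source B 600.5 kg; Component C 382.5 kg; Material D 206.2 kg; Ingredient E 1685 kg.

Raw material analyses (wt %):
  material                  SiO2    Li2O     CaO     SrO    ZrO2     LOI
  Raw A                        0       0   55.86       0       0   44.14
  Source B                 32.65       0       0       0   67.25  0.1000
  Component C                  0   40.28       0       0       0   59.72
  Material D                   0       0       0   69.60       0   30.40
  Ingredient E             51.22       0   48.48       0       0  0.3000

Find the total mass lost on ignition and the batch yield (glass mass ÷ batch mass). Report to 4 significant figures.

Intermediates are shown rounded off to 4 significant figures between the steps — all arithmetic carries full precision at all times; a single rounding yields every reported number — the derived quantities, including totals, yield, net glass mass, the five compositions, LOI, are re-derived from the batch weights for 2627 kg of glass at full float precision exactly as shown in either problem or answer.
Material-by-material LOI:
  Raw A: 89.20 × 0.4414 = 39.37 kg
  Source B: 600.5 × 0.001000 = 0.6005 kg
  Component C: 382.5 × 0.5972 = 228.4 kg
  Material D: 206.2 × 0.3040 = 62.68 kg
  Ingredient E: 1685 × 0.003000 = 5.055 kg
Total LOI = 336.1 kg
Glass = batch − LOI = 2963 − 336.1 = 2627 kg

LOI loss = 336.1 kg; glass = 2627 kg; yield = 88.66%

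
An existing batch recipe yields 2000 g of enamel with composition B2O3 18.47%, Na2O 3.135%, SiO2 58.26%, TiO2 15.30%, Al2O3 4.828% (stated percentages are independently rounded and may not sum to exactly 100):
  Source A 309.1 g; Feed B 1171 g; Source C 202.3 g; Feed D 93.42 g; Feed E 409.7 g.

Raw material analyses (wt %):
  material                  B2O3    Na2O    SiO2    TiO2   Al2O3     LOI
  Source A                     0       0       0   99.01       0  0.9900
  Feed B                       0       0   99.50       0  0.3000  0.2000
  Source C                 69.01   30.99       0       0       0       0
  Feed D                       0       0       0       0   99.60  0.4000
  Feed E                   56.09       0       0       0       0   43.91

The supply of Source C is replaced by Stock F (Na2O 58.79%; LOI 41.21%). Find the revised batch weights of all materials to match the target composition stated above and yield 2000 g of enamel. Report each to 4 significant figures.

Revised batch per 2000 g enamel:
  Source A: 309.1 g
  Feed B: 1171 g
  Stock F: 106.7 g
  Feed D: 93.42 g
  Feed E: 658.6 g
Total batch = 2339 g; LOI loss = 338.9 g

All arithmetic carries full float precision in every operation — mid-chain values are shown (rounded to 4 significant figures) at each printed step — every reported result receives exactly one rounding. The derived quantities are recomputed in exact precision (glass mass, ignition loss, yield, the totals, the five compositions) starting from the weights on 2000 g of glass exactly as shown in the problem or answer text.
Oxide-by-oxide targets in 2000 g enamel:
  B2O3: 18.47% × 2000 = 369.4 g
  Na2O: 3.135% × 2000 = 62.70 g
  SiO2: 58.26% × 2000 = 1165 g
  TiO2: 15.30% × 2000 = 306.0 g
  Al2O3: 4.828% × 2000 = 96.56 g
Sums-versus-targets review on the weights just shown, per the basis as stated (sum by sum, the targets are met up to rounding of the answer):
  B2O3: 658.6·0.5609 = 369.4 g (target 369.4 g)
  Na2O: 106.7·0.5879 = 62.73 g (target 62.70 g)
  SiO2: 1171·0.9950 = 1165 g (target 1165 g)
  TiO2: 309.1·0.9901 = 306.0 g (target 306.0 g)
  Al2O3: 1171·0.003000 + 93.42·0.9960 = 96.56 g (target 96.56 g)
Glass mass check: batch Σ − ignition loss = 2000 g (oxide target masses add up to 2000 g; stated basis 2000 g — rounding explains the deltas).
Batch grand total — Σ batch = 2339 g; LOI removed, Σ of batch·LOI: 338.9 g; glass ÷ batch gives a yield of 85.51%.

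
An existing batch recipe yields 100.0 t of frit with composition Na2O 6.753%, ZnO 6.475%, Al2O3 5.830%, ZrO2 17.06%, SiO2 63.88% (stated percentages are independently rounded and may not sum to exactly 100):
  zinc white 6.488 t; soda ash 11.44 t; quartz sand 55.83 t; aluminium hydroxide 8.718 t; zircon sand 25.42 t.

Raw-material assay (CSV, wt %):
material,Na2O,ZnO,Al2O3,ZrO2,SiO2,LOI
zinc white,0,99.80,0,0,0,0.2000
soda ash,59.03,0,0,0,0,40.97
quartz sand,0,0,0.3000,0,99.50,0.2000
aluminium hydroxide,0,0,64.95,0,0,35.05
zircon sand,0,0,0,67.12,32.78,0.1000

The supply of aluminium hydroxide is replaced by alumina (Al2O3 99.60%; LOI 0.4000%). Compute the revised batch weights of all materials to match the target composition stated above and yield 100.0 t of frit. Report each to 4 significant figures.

The intermediate values appear rounded off to 4 significant digits as written. The whole derivation runs at exact precision at all times. Each reported number is rounded just once; all derived quantities are recomputed starting from the weights at 100.0 t of glass in full float precision (the five compositions, the totals, ignition loss, glass mass, yield) as given in the question or the answer.
The oxide mass targets at 100.0 t frit:
  Na2O: 6.753% × 100.0 = 6.753 t
  ZnO: 6.475% × 100.0 = 6.475 t
  Al2O3: 5.830% × 100.0 = 5.830 t
  ZrO2: 17.06% × 100.0 = 17.06 t
  SiO2: 63.88% × 100.0 = 63.88 t
Mass-balance tally per oxide per the reported batch figures, versus the basis set out (delivered sums recover each target given rounding of the digits):
  Na2O: 11.44·0.5903 = 6.753 t (target 6.753 t)
  ZnO: 6.488·0.9980 = 6.475 t (target 6.475 t)
  Al2O3: 55.83·0.003000 + 5.685·0.9960 = 5.830 t (target 5.830 t)
  ZrO2: 25.42·0.6712 = 17.06 t (target 17.06 t)
  SiO2: 55.83·0.9950 + 25.42·0.3278 = 63.88 t (target 63.88 t)
Glass-mass bookkeeping: whole batch net of LOI = 100.0 t (summing oxide targets gives 100.0 t; the stated basis being 100.0 t — rounding explains the deltas).
Total batch = Σ batch = 104.9 t; LOI removed, Σ of batch·LOI: 4.860 t; the yield ratio, glass ÷ batch: 95.37%.

Revised batch per 100.0 t frit:
  zinc white: 6.488 t
  soda ash: 11.44 t
  quartz sand: 55.83 t
  alumina: 5.685 t
  zircon sand: 25.42 t
Total batch = 104.9 t; LOI loss = 4.860 t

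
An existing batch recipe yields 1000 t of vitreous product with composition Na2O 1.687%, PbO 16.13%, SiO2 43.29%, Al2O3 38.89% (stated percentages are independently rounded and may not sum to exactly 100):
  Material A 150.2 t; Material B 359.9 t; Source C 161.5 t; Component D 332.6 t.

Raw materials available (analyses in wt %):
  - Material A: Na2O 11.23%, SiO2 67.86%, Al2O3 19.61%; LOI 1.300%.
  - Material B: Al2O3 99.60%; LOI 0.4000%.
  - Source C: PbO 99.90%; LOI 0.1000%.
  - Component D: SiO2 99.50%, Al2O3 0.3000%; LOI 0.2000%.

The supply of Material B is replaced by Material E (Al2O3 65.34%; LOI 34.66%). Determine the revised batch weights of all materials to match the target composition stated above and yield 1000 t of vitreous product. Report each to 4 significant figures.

All arithmetic maintains full float precision all the way through. Values along the way are shown, with 4-significant-digit rounding, within the worked lines — each reported number includes exactly one rounding — all derived quantities (glass mass, totals, yield, the four compositions, LOI) are re-derived using the weight values at 1000 t of glass at exact precision as set out in question or answer.
Oxide-by-oxide targets in 1000 t vitreous product:
  Na2O: 1.687% × 1000 = 16.87 t
  PbO: 16.13% × 1000 = 161.3 t
  SiO2: 43.29% × 1000 = 432.9 t
  Al2O3: 38.89% × 1000 = 388.9 t
Sums-versus-targets review given the weights on record, on the stated basis (oxide sums agree with the targets net of answer rounding effects):
  Na2O: 150.2·0.1123 = 16.87 t (target 16.87 t)
  PbO: 161.5·0.9990 = 161.3 t (target 161.3 t)
  SiO2: 150.2·0.6786 + 332.6·0.9950 = 432.9 t (target 432.9 t)
  Al2O3: 150.2·0.1961 + 548.6·0.6534 + 332.6·0.003000 = 388.9 t (target 388.9 t)
Mass balance on the glass: Σ batch − LOI loss = 1000 t (targets for the oxides total 1000 t; stated basis 1000 t — any gap is answer rounding).
Total batch = Σ batch = 1193 t; ignition loss, Σ(batch × LOI) = 192.9 t; yield = glass ÷ total batch = 83.83%.

Revised batch per 1000 t vitreous product:
  Material A: 150.2 t
  Material E: 548.6 t
  Source C: 161.5 t
  Component D: 332.6 t
Total batch = 1193 t; LOI loss = 192.9 t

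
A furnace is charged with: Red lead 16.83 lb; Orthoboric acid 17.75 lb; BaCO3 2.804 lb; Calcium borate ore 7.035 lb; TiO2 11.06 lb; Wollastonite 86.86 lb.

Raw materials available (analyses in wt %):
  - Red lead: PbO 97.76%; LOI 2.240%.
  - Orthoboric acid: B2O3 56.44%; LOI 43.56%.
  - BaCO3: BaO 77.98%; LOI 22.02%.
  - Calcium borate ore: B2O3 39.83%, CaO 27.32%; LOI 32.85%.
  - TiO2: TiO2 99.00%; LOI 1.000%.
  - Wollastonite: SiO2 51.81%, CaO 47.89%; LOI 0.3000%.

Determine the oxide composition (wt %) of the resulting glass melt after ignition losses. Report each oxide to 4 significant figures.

Glass mass = 130.9 lb (batch 142.3 − LOI 11.41).
Composition: TiO2 8.363%, PbO 12.57%, BaO 1.670%, SiO2 34.37%, B2O3 9.792%, CaO 33.24%

Every computation runs at full float precision through the solve; values along the way are rounded to four significant figures wherever printed. Each reported number is rounded a single time. The derived quantities (totals, net glass mass, ignition loss, six oxide percentages, the yield) are computed starting from the weights on 130.9 lb of glass in exact precision precisely as stated by the problem or the answer.
Delivered oxide masses:
  TiO2: 11.06·0.9900 = 10.95 lb
  PbO: 16.83·0.9776 = 16.45 lb
  BaO: 2.804·0.7798 = 2.187 lb
  SiO2: 86.86·0.5181 = 45.00 lb
  B2O3: 17.75·0.5644 + 7.035·0.3983 = 12.82 lb
  CaO: 7.035·0.2732 + 86.86·0.4789 = 43.52 lb
LOI: 16.83·0.02240 + 17.75·0.4356 + 2.804·0.2202 + 7.035·0.3285 + 11.06·0.01000 + 86.86·0.003000 = 11.41 lb
Resulting glass, batch − LOI: 142.3 − 11.41 = 130.9 lb (= Σ oxide masses)
oxide / glass × 100 gives the wt %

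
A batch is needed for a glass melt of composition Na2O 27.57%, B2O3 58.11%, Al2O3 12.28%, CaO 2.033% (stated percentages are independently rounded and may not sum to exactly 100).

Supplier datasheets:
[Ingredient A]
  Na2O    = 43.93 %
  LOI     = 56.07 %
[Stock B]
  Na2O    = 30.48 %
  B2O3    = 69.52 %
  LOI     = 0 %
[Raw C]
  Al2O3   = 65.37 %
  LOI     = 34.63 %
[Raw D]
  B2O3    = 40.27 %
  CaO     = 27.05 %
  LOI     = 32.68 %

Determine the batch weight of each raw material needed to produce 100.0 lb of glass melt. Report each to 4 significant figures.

Batch per 100.0 lb glass melt:
  Ingredient A: 7.784 lb
  Stock B: 79.23 lb
  Raw C: 18.79 lb
  Raw D: 7.516 lb
Total batch = 113.3 lb; LOI loss = 13.33 lb; yield = 88.24%

All internal work runs at full precision at each step — intermediates appear, with 4-significant-digit rounding, across the worked steps; every reported result sees exactly one rounding; the derived quantities, which include LOI, totals, yield, glass mass, four oxide percentages, are recomputed in exact precision, precisely as stated by problem or answer, using the weight values for 100.0 lb of glass.
Oxide mass targets, per 100.0 lb glass melt:
  Na2O: 27.57% × 100.0 = 27.57 lb
  B2O3: 58.11% × 100.0 = 58.11 lb
  Al2O3: 12.28% × 100.0 = 12.28 lb
  CaO: 2.033% × 100.0 = 2.033 lb
Checking each oxide sum working from each reported weight, per the basis as stated (target by target, the sums agree within answer rounding):
  Na2O: 7.784·0.4393 + 79.23·0.3048 = 27.57 lb (target 27.57 lb)
  B2O3: 79.23·0.6952 + 7.516·0.4027 = 58.11 lb (target 58.11 lb)
  Al2O3: 18.79·0.6537 = 12.28 lb (target 12.28 lb)
  CaO: 7.516·0.2705 = 2.033 lb (target 2.033 lb)
Glass-mass bookkeeping: Σ batch − LOI loss = 99.99 lb (the Σ of target masses is 99.99 lb; the stated basis being 100.0 lb — rounding explains the deltas).
Summing the batch: Σ batch = 113.3 lb; ignition loss, Σ(batch × LOI) = 13.33 lb; yield, glass over the total, = 88.24%.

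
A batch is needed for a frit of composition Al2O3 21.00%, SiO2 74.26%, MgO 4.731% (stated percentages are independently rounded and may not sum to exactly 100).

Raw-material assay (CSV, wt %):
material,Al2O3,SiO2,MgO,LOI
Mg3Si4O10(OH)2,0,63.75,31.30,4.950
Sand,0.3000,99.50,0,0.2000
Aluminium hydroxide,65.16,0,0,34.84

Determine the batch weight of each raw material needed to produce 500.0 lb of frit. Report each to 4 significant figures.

All arithmetic holds exact precision at each step. Working values are rounded to four significant digits when quoted. Every reported number takes a single rounding; derived quantities are computed in full precision (LOI, net glass mass, totals, the yield, the three compositions) from the weighed amounts per 500.0 lb of glass, as quoted within the question or the answer.
Per-oxide target masses for 500.0 lb frit:
  Al2O3: 21.00% × 500.0 = 105.0 lb
  SiO2: 74.26% × 500.0 = 371.3 lb
  MgO: 4.731% × 500.0 = 23.66 lb
Verifying the oxide balance using the reported weights, on the stated basis (sum by sum, the targets are met within answer rounding):
  Al2O3: 324.7·0.003000 + 159.6·0.6516 = 105.0 lb (target 105.0 lb)
  SiO2: 75.58·0.6375 + 324.7·0.9950 = 371.3 lb (target 371.3 lb)
  MgO: 75.58·0.3130 = 23.66 lb (target 23.66 lb)
Glass-mass bookkeeping: net batch after ignition = 499.9 lb (the targets, summed, come to 500.0 lb; versus the stated basis of 500.0 lb — differing by rounding only).
Batch grand total — Σ batch = 559.9 lb; the LOI term Σ batch·LOI equals 60.00 lb; glass ÷ batch gives a yield of 89.28%.

Batch per 500.0 lb frit:
  Mg3Si4O10(OH)2: 75.58 lb
  Sand: 324.7 lb
  Aluminium hydroxide: 159.6 lb
Total batch = 559.9 lb; LOI loss = 60.00 lb; yield = 89.28%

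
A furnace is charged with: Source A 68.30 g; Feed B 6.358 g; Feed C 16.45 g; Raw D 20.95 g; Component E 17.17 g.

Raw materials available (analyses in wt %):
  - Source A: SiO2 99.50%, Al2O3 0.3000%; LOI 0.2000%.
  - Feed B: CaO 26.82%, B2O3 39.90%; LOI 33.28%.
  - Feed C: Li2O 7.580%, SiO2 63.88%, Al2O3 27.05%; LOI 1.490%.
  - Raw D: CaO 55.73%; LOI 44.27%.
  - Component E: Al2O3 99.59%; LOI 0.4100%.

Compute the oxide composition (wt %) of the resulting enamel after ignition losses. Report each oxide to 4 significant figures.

Working values are printed (rounded to 4 significant digits) at each printed step; full precision is held at every stage — exactly one rounding lands on every reported result — the derived quantities, which include ignition loss, net glass mass, the five compositions, totals, the yield, are carried in full float precision, exactly as printed in the question or the answer, using the weight values for 117.4 g of glass.
Mass of each oxide from the mix:
  CaO: 6.358·0.2682 + 20.95·0.5573 = 13.38 g
  Li2O: 16.45·0.07580 = 1.247 g
  SiO2: 68.30·0.9950 + 16.45·0.6388 = 78.47 g
  B2O3: 6.358·0.3990 = 2.537 g
  Al2O3: 68.30·0.003000 + 16.45·0.2705 + 17.17·0.9959 = 21.75 g
LOI: 68.30·0.002000 + 6.358·0.3328 + 16.45·0.01490 + 20.95·0.4427 + 17.17·0.004100 = 11.84 g
Glass = total batch minus LOI = 129.2 − 11.84 = 117.4 g (matching Σ of the oxides)
wt %: oxide over glass, times 100

Glass mass = 117.4 g (batch 129.2 − LOI 11.84).
Composition: CaO 11.40%, Li2O 1.062%, SiO2 66.85%, B2O3 2.161%, Al2O3 18.53%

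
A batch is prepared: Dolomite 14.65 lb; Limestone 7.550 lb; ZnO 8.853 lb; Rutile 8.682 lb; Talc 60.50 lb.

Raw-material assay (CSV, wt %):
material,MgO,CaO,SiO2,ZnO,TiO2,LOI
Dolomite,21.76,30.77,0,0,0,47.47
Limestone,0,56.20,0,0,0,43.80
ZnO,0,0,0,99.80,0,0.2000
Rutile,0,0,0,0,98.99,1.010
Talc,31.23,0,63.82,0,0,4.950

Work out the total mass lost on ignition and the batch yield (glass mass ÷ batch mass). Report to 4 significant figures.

LOI loss = 13.36 lb; glass = 86.87 lb; yield = 86.67%

The whole derivation holds full float precision in every operation; mid-chain values are displayed, rounded to 4 significant digits, in the printout; every reported value is rounded exactly once — all derived quantities are re-derived from the weighed amounts on 86.87 lb of glass at full float precision (net glass mass, ignition loss, the totals, yield, the five compositions) exactly as shown in problem or answer.
Per-material ignition loss:
  Dolomite: 14.65 × 0.4747 = 6.954 lb
  Limestone: 7.550 × 0.4380 = 3.307 lb
  ZnO: 8.853 × 0.002000 = 0.01771 lb
  Rutile: 8.682 × 0.01010 = 0.08769 lb
  Talc: 60.50 × 0.04950 = 2.995 lb
Total LOI = 13.36 lb
Glass = batch − LOI = 100.2 − 13.36 = 86.87 lb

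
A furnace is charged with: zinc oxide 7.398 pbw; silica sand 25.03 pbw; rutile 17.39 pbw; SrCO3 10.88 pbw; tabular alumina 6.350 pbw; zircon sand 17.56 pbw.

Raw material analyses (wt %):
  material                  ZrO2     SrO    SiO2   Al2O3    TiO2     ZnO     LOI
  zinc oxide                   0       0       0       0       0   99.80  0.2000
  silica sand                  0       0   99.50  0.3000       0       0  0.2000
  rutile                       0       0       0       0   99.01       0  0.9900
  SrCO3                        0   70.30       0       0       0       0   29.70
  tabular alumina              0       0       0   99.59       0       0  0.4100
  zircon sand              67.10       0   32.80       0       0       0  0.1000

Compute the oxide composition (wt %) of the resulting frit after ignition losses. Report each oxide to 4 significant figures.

Glass mass = 81.10 pbw (batch 84.61 − LOI 3.512).
Composition: ZrO2 14.53%, SrO 9.432%, SiO2 37.81%, Al2O3 7.891%, TiO2 21.23%, ZnO 9.104%

All internal work keeps exact precision through the solve — intermediates are displayed, rounded to four significant digits, across the worked steps. A single rounding finalizes each reported figure. The derived quantities (the six compositions, the yield, ignition loss, net glass mass, totals) are computed from the weighed amounts for 81.10 pbw of glass in full float precision, precisely as stated by the problem or answer text.
Oxide masses out of the charge:
  ZrO2: 17.56·0.6710 = 11.78 pbw
  SrO: 10.88·0.7030 = 7.649 pbw
  SiO2: 25.03·0.9950 + 17.56·0.3280 = 30.66 pbw
  Al2O3: 25.03·0.003000 + 6.350·0.9959 = 6.399 pbw
  TiO2: 17.39·0.9901 = 17.22 pbw
  ZnO: 7.398·0.9980 = 7.383 pbw
LOI: 7.398·0.002000 + 25.03·0.002000 + 17.39·0.009900 + 10.88·0.2970 + 6.350·0.004100 + 17.56·0.001000 = 3.512 pbw
Glass = total batch minus LOI = 84.61 − 3.512 = 81.10 pbw (equal to the oxide-mass sum)
percent share: oxide ÷ glass, ×100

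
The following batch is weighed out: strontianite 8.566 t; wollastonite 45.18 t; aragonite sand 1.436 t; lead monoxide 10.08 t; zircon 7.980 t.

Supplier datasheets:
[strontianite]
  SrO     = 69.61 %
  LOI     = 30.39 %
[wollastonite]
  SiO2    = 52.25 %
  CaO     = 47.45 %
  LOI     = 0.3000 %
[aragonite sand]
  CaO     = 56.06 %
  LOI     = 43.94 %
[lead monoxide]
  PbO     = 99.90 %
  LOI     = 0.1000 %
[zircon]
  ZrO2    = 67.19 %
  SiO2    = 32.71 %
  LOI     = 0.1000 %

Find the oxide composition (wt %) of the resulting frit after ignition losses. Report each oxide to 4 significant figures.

The working math carries exact precision throughout — intermediates appear, rounded to four significant figures, at each printed step. Each reported value is rounded just once — derived quantities are rebuilt in exact precision (the totals, net glass mass, ignition loss, yield, five oxide percentages) from the batch weights at 69.85 t of glass, exactly as shown in the problem or the answer.
Oxide masses out of the charge:
  SrO: 8.566·0.6961 = 5.963 t
  ZrO2: 7.980·0.6719 = 5.362 t
  SiO2: 45.18·0.5225 + 7.980·0.3271 = 26.22 t
  PbO: 10.08·0.9990 = 10.07 t
  CaO: 45.18·0.4745 + 1.436·0.5606 = 22.24 t
LOI: 8.566·0.3039 + 45.18·0.003000 + 1.436·0.4394 + 10.08·0.001000 + 7.980·0.001000 = 3.388 t
Glass = total batch minus LOI = 73.24 − 3.388 = 69.85 t (= the summed oxide contributions)
wt %: oxide over glass, times 100

Glass mass = 69.85 t (batch 73.24 − LOI 3.388).
Composition: SrO 8.536%, ZrO2 7.676%, SiO2 37.53%, PbO 14.42%, CaO 31.84%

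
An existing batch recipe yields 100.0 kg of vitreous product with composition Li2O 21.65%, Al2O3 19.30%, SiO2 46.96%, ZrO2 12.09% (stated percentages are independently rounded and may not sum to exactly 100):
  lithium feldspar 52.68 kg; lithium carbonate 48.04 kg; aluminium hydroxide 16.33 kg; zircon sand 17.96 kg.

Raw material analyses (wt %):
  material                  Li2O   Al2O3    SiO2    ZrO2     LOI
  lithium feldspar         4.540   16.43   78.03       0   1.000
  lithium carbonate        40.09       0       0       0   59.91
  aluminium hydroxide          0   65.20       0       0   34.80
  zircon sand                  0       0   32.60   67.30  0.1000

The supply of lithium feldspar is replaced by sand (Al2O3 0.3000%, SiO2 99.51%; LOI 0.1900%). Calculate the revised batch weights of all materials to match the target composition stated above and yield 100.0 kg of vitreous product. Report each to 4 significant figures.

Revised batch per 100.0 kg vitreous product:
  sand: 41.31 kg
  lithium carbonate: 54.00 kg
  aluminium hydroxide: 29.41 kg
  zircon sand: 17.96 kg
Total batch = 142.7 kg; LOI loss = 42.68 kg

In-progress results are printed rounded to 4 significant figures at each printed step — the working math runs at exact precision from start to finish. Exactly one rounding goes into every reported result; the derived quantities (yield, the four compositions, glass mass, totals, LOI) are re-derived from the weighed amounts on 100.0 kg of glass at full float precision as they appear in either problem or answer.
The oxide mass targets at 100.0 kg vitreous product:
  Li2O: 21.65% × 100.0 = 21.65 kg
  Al2O3: 19.30% × 100.0 = 19.30 kg
  SiO2: 46.96% × 100.0 = 46.96 kg
  ZrO2: 12.09% × 100.0 = 12.09 kg
Oxide-by-oxide audit per the reported batch figures, per the basis as stated (delivered sums recover each target up to rounding of the answer):
  Li2O: 54.00·0.4009 = 21.65 kg (target 21.65 kg)
  Al2O3: 41.31·0.003000 + 29.41·0.6520 = 19.30 kg (target 19.30 kg)
  SiO2: 41.31·0.9951 + 17.96·0.3260 = 46.96 kg (target 46.96 kg)
  ZrO2: 17.96·0.6730 = 12.09 kg (target 12.09 kg)
Consistency of the glass mass: whole batch net of LOI = 100.0 kg (the Σ of target masses is 100.0 kg; basis as stated: 100.0 kg — deltas are rounding alone).
Whole-batch sum: Σ batch = 142.7 kg; ignition loss, Σ(batch × LOI) = 42.68 kg; glass ÷ batch gives a yield of 70.09%.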